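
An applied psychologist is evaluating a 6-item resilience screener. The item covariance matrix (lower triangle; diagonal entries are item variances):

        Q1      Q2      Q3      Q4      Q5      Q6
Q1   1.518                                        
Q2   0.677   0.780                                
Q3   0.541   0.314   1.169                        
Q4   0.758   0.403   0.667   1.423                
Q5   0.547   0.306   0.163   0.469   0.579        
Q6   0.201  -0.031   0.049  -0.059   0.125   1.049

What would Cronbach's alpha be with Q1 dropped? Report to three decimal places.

α = 0.613

Remaining items: Q2, Q3, Q4, Q5, Q6 (k = 5).
Σσ²ᵢ = 0.780 + 1.169 + 1.423 + 0.579 + 1.049 = 5.000
σ²_T = 5.000 + 2 × 2.406 = 9.812
α (item deleted) = (5/4)·(1 − 5.000/9.812) = 0.613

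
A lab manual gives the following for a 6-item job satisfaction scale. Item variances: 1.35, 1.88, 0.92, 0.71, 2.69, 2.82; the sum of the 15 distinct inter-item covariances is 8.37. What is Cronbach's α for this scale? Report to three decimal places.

α = 0.741

Σσ²ᵢ = 1.35 + 1.88 + 0.92 + 0.71 + 2.69 + 2.82 = 10.37
Sum of distinct covariances = 8.37
total variance = Σσ²ᵢ + 2·Σcov = 10.37 + 2 × 8.37 = 27.11
α = (6/5)·(1 − 10.37/27.11) = 0.741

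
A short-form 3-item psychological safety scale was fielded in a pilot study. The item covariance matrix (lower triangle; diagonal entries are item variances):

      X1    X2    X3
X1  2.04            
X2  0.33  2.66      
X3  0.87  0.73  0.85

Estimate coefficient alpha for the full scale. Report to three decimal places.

coefficient alpha = 0.615

Σσ²ᵢ = 2.04 + 2.66 + 0.85 = 5.55
Sum of off-diagonal covariances = 1.93
Var(T) = 5.55 + 2 × 1.93 = 9.41
α = (k/(k−1))·(1 − Σσ²ᵢ/Var(T)) = (3/2)·(1 − 5.55/9.41) = 0.615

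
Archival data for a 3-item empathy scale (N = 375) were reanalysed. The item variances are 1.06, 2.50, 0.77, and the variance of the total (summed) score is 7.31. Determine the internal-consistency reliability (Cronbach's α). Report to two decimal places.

Cronbach's α = 0.61

ΣVar(i) = 1.06 + 2.50 + 0.77 = 4.33
α = (k/(k−1))·(1 − ΣVar(i)/σ²_T) = (3/2)·(1 − 4.33/7.31) = 0.61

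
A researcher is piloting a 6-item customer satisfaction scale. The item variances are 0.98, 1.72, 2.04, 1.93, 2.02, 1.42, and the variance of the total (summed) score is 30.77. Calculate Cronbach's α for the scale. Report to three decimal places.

Σσ²ᵢ = 0.98 + 1.72 + 2.04 + 1.93 + 2.02 + 1.42 = 10.11
α = (k/(k−1))·(1 − Σσ²ᵢ/σ²_total) = (6/5)·(1 − 10.11/30.77) = 0.806

α = 0.806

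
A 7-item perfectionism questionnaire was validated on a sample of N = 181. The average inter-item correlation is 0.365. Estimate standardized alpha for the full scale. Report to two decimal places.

α = 0.80

Standardized α = k·r̄ / (1 + (k−1)·r̄) = 7 × 0.365 / (1 + 6 × 0.365)
  = 2.5550 / 3.1900 = 0.80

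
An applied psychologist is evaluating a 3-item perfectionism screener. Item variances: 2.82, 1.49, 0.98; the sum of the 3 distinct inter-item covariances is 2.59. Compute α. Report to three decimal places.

ΣVar(i) = 2.82 + 1.49 + 0.98 = 5.29
Sum of distinct covariances = 2.59
total variance = ΣVar(i) + 2·Σcov = 5.29 + 2 × 2.59 = 10.47
α = (3/2)·(1 − 5.29/10.47) = 0.742

α = 0.742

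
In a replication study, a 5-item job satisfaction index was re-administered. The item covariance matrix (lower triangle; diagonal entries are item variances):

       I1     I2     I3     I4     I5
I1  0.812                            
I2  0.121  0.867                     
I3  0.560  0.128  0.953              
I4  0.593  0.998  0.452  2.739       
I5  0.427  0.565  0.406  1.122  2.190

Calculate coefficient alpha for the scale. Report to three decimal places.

Σσᵢ² = 0.812 + 0.867 + 0.953 + 2.739 + 2.190 = 7.561
Sum of the distinct covariances = 5.372
σ²_total = 7.561 + 2 × 5.372 = 18.305
α = (k/(k−1))·(1 − Σσᵢ²/σ²_total) = (5/4)·(1 − 7.561/18.305) = 0.734

coefficient alpha = 0.734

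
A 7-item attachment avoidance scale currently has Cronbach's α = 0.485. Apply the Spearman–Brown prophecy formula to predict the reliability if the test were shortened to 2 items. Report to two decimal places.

Length factor m = 2/7 = 0.2857
α' = m·α / (1 − (1−m)·α)
   = 2/7 × 0.485 / (1 − (1 − 2/7) × 0.485)
   = 0.1386 / 0.6536 = 0.21

predicted reliability = 0.21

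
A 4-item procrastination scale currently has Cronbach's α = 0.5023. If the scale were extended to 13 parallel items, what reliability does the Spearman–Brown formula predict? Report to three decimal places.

Length factor m = 13/4 = 3.2500
α' = m·α / (1 + (m−1)·α)
   = 13/4 × 0.5023 / (1 + (13/4 − 1) × 0.5023)
   = 1.6325 / 2.1302 = 0.766

predicted reliability = 0.766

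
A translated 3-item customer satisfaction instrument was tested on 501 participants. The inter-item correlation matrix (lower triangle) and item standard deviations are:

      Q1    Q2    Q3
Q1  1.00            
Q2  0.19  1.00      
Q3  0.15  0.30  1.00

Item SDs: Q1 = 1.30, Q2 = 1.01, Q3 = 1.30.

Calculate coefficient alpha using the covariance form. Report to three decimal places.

α = 0.434

Σσ²ᵢ = 1.30² + 1.01² + 1.30² = 4.4001
Covariances σ_ij = r_ij · s_i · s_j:
  σ(Q1,Q2) = 0.19 × 1.30 × 1.01 = 0.2495
  σ(Q1,Q3) = 0.15 × 1.30 × 1.30 = 0.2535
  σ(Q2,Q3) = 0.30 × 1.01 × 1.30 = 0.3939
σ²_T = Σσ²ᵢ + 2·Σσ_ij = 4.4001 + 2 × 0.8969 = 6.1939
α = (3/2)·(1 − 4.4001/6.1939) = 0.434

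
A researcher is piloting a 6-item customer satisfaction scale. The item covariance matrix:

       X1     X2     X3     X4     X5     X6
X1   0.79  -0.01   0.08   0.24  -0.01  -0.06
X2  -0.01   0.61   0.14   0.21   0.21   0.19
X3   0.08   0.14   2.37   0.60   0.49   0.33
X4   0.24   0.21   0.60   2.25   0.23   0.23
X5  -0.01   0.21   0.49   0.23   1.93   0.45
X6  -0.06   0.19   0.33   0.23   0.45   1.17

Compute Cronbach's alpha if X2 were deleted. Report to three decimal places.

Remaining items: X1, X3, X4, X5, X6 (k = 5).
sum of item variances = 0.79 + 2.37 + 2.25 + 1.93 + 1.17 = 8.51
σ²_total = 8.51 + 2 × 2.58 = 13.67
α (item deleted) = (5/4)·(1 − 8.51/13.67) = 0.472

Cronbach's alpha = 0.472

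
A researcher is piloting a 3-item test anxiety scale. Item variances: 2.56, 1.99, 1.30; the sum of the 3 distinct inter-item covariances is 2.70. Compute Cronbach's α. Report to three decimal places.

Σσᵢ² = 2.56 + 1.99 + 1.30 = 5.85
Sum of distinct covariances = 2.70
total variance = Σσᵢ² + 2·Σcov = 5.85 + 2 × 2.70 = 11.25
α = (3/2)·(1 − 5.85/11.25) = 0.720

Cronbach's α = 0.720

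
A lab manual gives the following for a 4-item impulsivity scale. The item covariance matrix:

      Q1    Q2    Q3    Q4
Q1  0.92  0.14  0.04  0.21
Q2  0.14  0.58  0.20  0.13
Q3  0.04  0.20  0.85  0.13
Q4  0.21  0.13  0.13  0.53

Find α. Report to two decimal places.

α = 0.49

sum of item variances = 0.92 + 0.58 + 0.85 + 0.53 = 2.88
Sum of the distinct covariances = 0.85
σ²_total = 2.88 + 2 × 0.85 = 4.58
α = (k/(k−1))·(1 − sum of item variances/σ²_total) = (4/3)·(1 − 2.88/4.58) = 0.49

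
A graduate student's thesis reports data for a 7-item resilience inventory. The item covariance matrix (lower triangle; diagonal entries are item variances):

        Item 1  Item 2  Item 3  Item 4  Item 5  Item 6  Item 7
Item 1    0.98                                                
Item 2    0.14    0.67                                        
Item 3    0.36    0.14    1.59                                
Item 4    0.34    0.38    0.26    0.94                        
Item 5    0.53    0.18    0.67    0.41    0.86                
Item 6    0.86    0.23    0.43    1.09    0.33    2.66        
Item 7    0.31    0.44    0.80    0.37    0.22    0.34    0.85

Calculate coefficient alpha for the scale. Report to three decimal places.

Σσ²ᵢ = 0.98 + 0.67 + 1.59 + 0.94 + 0.86 + 2.66 + 0.85 = 8.55
Σ_{i<j} σ_ij = 8.83
Var(T) = 8.55 + 2 × 8.83 = 26.21
α = (k/(k−1))·(1 − Σσ²ᵢ/Var(T)) = (7/6)·(1 − 8.55/26.21) = 0.786

coefficient alpha = 0.786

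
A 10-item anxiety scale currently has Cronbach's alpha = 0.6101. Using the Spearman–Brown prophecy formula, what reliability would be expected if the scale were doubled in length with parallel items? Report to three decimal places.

Length factor m = 2
α' = m·α / (1 + (m−1)·α)
   = 2 × 0.6101 / (1 + (2 − 1) × 0.6101)
   = 1.2202 / 1.6101 = 0.758

predicted reliability = 0.758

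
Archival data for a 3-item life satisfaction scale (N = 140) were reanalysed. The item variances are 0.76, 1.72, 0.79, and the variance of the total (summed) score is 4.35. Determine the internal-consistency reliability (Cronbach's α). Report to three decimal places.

Cronbach's α = 0.372

Σσᵢ² = 0.76 + 1.72 + 0.79 = 3.27
α = (k/(k−1))·(1 − Σσᵢ²/σ²_total) = (3/2)·(1 − 3.27/4.35) = 0.372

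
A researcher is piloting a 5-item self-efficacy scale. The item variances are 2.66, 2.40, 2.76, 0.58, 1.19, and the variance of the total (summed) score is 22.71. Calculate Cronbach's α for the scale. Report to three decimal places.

Cronbach's α = 0.722

Σσᵢ² = 2.66 + 2.40 + 2.76 + 0.58 + 1.19 = 9.59
α = (k/(k−1))·(1 − Σσᵢ²/σ²_total) = (5/4)·(1 − 9.59/22.71) = 0.722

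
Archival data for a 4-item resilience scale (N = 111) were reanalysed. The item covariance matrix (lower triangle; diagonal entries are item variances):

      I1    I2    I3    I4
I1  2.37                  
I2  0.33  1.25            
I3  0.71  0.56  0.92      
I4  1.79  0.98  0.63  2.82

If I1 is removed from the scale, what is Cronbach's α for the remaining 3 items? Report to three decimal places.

Remaining items: I2, I3, I4 (k = 3).
ΣVar(i) = 1.25 + 0.92 + 2.82 = 4.99
Var(T) = 4.99 + 2 × 2.17 = 9.33
α (item deleted) = (3/2)·(1 − 4.99/9.33) = 0.698

Cronbach's α = 0.698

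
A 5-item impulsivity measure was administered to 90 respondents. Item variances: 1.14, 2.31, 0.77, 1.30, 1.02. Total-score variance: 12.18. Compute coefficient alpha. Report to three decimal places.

ΣVar(i) = 1.14 + 2.31 + 0.77 + 1.30 + 1.02 = 6.54
α = (k/(k−1))·(1 − ΣVar(i)/Var(T)) = (5/4)·(1 − 6.54/12.18) = 0.579

coefficient alpha = 0.579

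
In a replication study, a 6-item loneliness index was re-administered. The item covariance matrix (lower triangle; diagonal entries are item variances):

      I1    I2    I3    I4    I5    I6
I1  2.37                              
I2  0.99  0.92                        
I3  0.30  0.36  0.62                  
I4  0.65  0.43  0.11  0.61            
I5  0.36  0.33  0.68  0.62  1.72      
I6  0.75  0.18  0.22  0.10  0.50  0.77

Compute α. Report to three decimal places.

Σσᵢ² = 2.37 + 0.92 + 0.62 + 0.61 + 1.72 + 0.77 = 7.01
Sum of off-diagonal covariances = 6.58
Var(T) = 7.01 + 2 × 6.58 = 20.17
α = (k/(k−1))·(1 − Σσᵢ²/Var(T)) = (6/5)·(1 − 7.01/20.17) = 0.783

α = 0.783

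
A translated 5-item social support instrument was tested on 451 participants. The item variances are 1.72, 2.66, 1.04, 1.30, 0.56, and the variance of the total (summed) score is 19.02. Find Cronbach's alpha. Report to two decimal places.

ΣVar(i) = 1.72 + 2.66 + 1.04 + 1.30 + 0.56 = 7.28
α = (k/(k−1))·(1 − ΣVar(i)/σ²_T) = (5/4)·(1 − 7.28/19.02) = 0.77

α = 0.77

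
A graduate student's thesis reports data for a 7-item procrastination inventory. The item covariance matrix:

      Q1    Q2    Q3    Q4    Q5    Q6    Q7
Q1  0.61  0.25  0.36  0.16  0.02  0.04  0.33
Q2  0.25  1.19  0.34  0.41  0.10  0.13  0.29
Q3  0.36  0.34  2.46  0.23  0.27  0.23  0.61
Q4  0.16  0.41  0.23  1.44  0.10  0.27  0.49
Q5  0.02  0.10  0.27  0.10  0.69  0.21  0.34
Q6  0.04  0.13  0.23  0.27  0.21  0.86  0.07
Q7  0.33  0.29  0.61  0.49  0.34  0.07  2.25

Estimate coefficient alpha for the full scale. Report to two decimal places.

Σσ²ᵢ = 0.61 + 1.19 + 2.46 + 1.44 + 0.69 + 0.86 + 2.25 = 9.50
Sum of the distinct covariances = 5.25
σ²_total = 9.50 + 2 × 5.25 = 20.00
α = (k/(k−1))·(1 − Σσ²ᵢ/σ²_total) = (7/6)·(1 − 9.50/20.00) = 0.61

coefficient alpha = 0.61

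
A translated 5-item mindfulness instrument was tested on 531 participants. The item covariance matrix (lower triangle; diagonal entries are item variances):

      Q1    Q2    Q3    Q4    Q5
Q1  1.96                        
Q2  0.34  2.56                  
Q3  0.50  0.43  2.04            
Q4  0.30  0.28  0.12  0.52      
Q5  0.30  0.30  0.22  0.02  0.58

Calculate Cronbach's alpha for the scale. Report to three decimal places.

α = 0.529

Σσ²ᵢ = 1.96 + 2.56 + 2.04 + 0.52 + 0.58 = 7.66
Sum of the distinct covariances = 2.81
total variance = 7.66 + 2 × 2.81 = 13.28
α = (k/(k−1))·(1 − Σσ²ᵢ/total variance) = (5/4)·(1 − 7.66/13.28) = 0.529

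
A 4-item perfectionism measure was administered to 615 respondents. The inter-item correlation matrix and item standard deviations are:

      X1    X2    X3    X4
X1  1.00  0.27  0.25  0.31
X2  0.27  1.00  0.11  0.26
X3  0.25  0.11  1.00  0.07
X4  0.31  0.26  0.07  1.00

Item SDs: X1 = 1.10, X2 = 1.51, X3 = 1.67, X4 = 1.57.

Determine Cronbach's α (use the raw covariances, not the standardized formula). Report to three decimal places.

α = 0.488

Σσ²ᵢ = 1.10² + 1.51² + 1.67² + 1.57² = 8.7439
Covariances σ_ij = r_ij · s_i · s_j:
  σ(X1,X2) = 0.27 × 1.10 × 1.51 = 0.4485
  σ(X1,X3) = 0.25 × 1.10 × 1.67 = 0.4592
  σ(X1,X4) = 0.31 × 1.10 × 1.57 = 0.5354
  σ(X2,X3) = 0.11 × 1.51 × 1.67 = 0.2774
  σ(X2,X4) = 0.26 × 1.51 × 1.57 = 0.6164
  σ(X3,X4) = 0.07 × 1.67 × 1.57 = 0.1835
σ²_T = Σσ²ᵢ + 2·Σσ_ij = 8.7439 + 2 × 2.5204 = 13.7847
α = (4/3)·(1 − 8.7439/13.7847) = 0.488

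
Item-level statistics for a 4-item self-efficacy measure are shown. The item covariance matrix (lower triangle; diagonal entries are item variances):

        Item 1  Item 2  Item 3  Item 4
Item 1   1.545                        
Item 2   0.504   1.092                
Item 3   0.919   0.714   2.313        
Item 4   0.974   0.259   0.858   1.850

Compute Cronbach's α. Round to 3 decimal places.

Σσᵢ² = 1.545 + 1.092 + 2.313 + 1.850 = 6.800
Σ_{i<j} σ_ij = 4.228
total variance = 6.800 + 2 × 4.228 = 15.256
α = (k/(k−1))·(1 − Σσᵢ²/total variance) = (4/3)·(1 − 6.800/15.256) = 0.739

α = 0.739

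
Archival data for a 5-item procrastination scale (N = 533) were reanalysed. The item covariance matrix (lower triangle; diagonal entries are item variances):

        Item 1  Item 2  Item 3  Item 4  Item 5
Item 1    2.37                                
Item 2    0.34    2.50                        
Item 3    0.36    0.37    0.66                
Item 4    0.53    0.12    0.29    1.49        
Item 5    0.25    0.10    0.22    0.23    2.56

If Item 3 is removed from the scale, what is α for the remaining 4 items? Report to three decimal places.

α = 0.347

Remaining items: Item 1, Item 2, Item 4, Item 5 (k = 4).
sum of item variances = 2.37 + 2.50 + 1.49 + 2.56 = 8.92
σ²_T = 8.92 + 2 × 1.57 = 12.06
α (item deleted) = (4/3)·(1 − 8.92/12.06) = 0.347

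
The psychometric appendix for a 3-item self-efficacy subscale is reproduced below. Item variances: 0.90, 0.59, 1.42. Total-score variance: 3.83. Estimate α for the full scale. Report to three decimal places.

α = 0.360

sum of item variances = 0.90 + 0.59 + 1.42 = 2.91
α = (k/(k−1))·(1 − sum of item variances/Var(T)) = (3/2)·(1 − 2.91/3.83) = 0.360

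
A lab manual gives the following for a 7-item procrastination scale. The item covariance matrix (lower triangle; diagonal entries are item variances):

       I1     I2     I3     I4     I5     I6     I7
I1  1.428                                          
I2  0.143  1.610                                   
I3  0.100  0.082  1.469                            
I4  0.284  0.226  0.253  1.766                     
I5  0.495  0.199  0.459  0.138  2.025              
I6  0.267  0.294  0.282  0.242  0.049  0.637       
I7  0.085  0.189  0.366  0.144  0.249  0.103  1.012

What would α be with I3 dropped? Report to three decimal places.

α = 0.508

Remaining items: I1, I2, I4, I5, I6, I7 (k = 6).
ΣVar(i) = 1.428 + 1.610 + 1.766 + 2.025 + 0.637 + 1.012 = 8.478
σ²_T = 8.478 + 2 × 3.107 = 14.692
α (item deleted) = (6/5)·(1 − 8.478/14.692) = 0.508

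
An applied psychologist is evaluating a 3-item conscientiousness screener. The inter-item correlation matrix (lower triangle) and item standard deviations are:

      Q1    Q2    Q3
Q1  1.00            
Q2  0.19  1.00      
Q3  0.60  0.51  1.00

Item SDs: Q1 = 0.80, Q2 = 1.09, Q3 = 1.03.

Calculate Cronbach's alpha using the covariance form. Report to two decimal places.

α = 0.69

Σσ²ᵢ = 0.80² + 1.09² + 1.03² = 2.8890
Covariances σ_ij = r_ij · s_i · s_j:
  σ(Q1,Q2) = 0.19 × 0.80 × 1.09 = 0.1657
  σ(Q1,Q3) = 0.60 × 0.80 × 1.03 = 0.4944
  σ(Q2,Q3) = 0.51 × 1.09 × 1.03 = 0.5726
σ²_T = Σσ²ᵢ + 2·Σσ_ij = 2.8890 + 2 × 1.2327 = 5.3544
α = (3/2)·(1 − 2.8890/5.3544) = 0.69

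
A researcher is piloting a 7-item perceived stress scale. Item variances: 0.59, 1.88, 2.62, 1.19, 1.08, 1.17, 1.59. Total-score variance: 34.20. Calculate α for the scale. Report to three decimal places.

Σσᵢ² = 0.59 + 1.88 + 2.62 + 1.19 + 1.08 + 1.17 + 1.59 = 10.12
α = (k/(k−1))·(1 − Σσᵢ²/σ²_total) = (7/6)·(1 − 10.12/34.20) = 0.821

α = 0.821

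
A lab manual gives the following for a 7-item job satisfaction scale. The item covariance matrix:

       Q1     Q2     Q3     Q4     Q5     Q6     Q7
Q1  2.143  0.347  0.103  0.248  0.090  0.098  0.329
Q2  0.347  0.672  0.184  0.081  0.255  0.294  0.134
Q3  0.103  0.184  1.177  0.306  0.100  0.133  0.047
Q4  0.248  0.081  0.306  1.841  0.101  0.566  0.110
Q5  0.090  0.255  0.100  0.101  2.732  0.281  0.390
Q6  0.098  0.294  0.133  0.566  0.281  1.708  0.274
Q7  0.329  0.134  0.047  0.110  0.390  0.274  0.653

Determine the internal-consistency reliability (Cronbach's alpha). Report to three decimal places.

α = 0.525

ΣVar(i) = 2.143 + 0.672 + 1.177 + 1.841 + 2.732 + 1.708 + 0.653 = 10.926
Sum of the distinct covariances = 4.471
σ²_total = 10.926 + 2 × 4.471 = 19.868
α = (k/(k−1))·(1 − ΣVar(i)/σ²_total) = (7/6)·(1 − 10.926/19.868) = 0.525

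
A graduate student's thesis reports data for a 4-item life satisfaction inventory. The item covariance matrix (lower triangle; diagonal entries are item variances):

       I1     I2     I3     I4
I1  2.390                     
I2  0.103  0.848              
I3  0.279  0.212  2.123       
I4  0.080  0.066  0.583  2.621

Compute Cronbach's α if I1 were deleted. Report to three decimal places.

α = 0.353

Remaining items: I2, I3, I4 (k = 3).
Σσ²ᵢ = 0.848 + 2.123 + 2.621 = 5.592
σ²_total = 5.592 + 2 × 0.861 = 7.314
α (item deleted) = (3/2)·(1 − 5.592/7.314) = 0.353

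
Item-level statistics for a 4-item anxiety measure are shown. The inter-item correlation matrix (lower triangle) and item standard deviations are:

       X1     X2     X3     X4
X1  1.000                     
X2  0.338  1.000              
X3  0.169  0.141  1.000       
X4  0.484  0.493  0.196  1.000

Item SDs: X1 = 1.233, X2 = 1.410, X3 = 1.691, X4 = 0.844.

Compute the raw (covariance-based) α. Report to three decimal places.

Σσ²ᵢ = 1.233² + 1.410² + 1.691² + 0.844² = 7.0802
Covariances σ_ij = r_ij · s_i · s_j:
  σ(X1,X2) = 0.338 × 1.233 × 1.410 = 0.5876
  σ(X1,X3) = 0.169 × 1.233 × 1.691 = 0.3524
  σ(X1,X4) = 0.484 × 1.233 × 0.844 = 0.5037
  σ(X2,X3) = 0.141 × 1.410 × 1.691 = 0.3362
  σ(X2,X4) = 0.493 × 1.410 × 0.844 = 0.5867
  σ(X3,X4) = 0.196 × 1.691 × 0.844 = 0.2797
σ²_T = Σσ²ᵢ + 2·Σσ_ij = 7.0802 + 2 × 2.6463 = 12.3728
α = (4/3)·(1 − 7.0802/12.3728) = 0.570

α = 0.570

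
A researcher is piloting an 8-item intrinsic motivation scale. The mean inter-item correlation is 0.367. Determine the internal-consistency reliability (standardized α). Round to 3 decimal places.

standardized α = 0.823

Standardized α = k·r̄ / (1 + (k−1)·r̄) = 8 × 0.367 / (1 + 7 × 0.367)
  = 2.9360 / 3.5690 = 0.823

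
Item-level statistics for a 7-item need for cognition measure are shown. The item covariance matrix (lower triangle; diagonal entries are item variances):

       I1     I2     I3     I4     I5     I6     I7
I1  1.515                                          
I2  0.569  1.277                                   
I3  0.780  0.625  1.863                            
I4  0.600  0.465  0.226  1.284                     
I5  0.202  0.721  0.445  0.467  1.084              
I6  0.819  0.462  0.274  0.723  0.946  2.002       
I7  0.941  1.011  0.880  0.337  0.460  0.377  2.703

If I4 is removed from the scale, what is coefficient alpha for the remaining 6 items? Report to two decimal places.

α = 0.77

Remaining items: I1, I2, I3, I5, I6, I7 (k = 6).
ΣVar(i) = 1.515 + 1.277 + 1.863 + 1.084 + 2.002 + 2.703 = 10.444
σ²_total = 10.444 + 2 × 9.512 = 29.468
α (item deleted) = (6/5)·(1 − 10.444/29.468) = 0.77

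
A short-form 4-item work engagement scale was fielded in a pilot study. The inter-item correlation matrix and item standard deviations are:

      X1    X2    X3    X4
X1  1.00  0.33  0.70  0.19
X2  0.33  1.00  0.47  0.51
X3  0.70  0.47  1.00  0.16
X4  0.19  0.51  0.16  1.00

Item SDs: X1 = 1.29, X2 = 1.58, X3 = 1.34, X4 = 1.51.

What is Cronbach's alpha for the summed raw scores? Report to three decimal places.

Cronbach's alpha = 0.717

Σσ²ᵢ = 1.29² + 1.58² + 1.34² + 1.51² = 8.2362
Covariances σ_ij = r_ij · s_i · s_j:
  σ(X1,X2) = 0.33 × 1.29 × 1.58 = 0.6726
  σ(X1,X3) = 0.70 × 1.29 × 1.34 = 1.2100
  σ(X1,X4) = 0.19 × 1.29 × 1.51 = 0.3701
  σ(X2,X3) = 0.47 × 1.58 × 1.34 = 0.9951
  σ(X2,X4) = 0.51 × 1.58 × 1.51 = 1.2168
  σ(X3,X4) = 0.16 × 1.34 × 1.51 = 0.3237
σ²_T = Σσ²ᵢ + 2·Σσ_ij = 8.2362 + 2 × 4.7883 = 17.8128
α = (4/3)·(1 − 8.2362/17.8128) = 0.717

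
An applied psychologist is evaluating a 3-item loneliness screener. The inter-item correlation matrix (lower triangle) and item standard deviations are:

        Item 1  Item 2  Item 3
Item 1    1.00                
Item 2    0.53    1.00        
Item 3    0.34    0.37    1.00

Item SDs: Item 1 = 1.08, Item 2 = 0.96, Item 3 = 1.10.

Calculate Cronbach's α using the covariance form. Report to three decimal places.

Σσ²ᵢ = 1.08² + 0.96² + 1.10² = 3.2980
Covariances σ_ij = r_ij · s_i · s_j:
  σ(Item 1,Item 2) = 0.53 × 1.08 × 0.96 = 0.5495
  σ(Item 1,Item 3) = 0.34 × 1.08 × 1.10 = 0.4039
  σ(Item 2,Item 3) = 0.37 × 0.96 × 1.10 = 0.3907
σ²_T = Σσ²ᵢ + 2·Σσ_ij = 3.2980 + 2 × 1.3441 = 5.9862
α = (3/2)·(1 − 3.2980/5.9862) = 0.674

α = 0.674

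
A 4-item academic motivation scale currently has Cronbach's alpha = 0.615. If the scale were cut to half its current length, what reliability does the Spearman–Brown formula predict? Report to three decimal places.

Length factor m = 1/2
α' = m·α / (1 − (1−m)·α)
   = 1/2 × 0.615 / (1 − (1 − 1/2) × 0.615)
   = 0.3075 / 0.6925 = 0.444

predicted reliability = 0.444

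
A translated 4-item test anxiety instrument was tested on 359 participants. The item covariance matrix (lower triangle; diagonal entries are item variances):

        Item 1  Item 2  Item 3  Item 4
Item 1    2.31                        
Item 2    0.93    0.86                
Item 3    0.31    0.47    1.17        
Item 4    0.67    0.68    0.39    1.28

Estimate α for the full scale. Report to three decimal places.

Σσᵢ² = 2.31 + 0.86 + 1.17 + 1.28 = 5.62
Sum of the distinct covariances = 3.45
σ²_T = 5.62 + 2 × 3.45 = 12.52
α = (k/(k−1))·(1 − Σσᵢ²/σ²_T) = (4/3)·(1 − 5.62/12.52) = 0.735

α = 0.735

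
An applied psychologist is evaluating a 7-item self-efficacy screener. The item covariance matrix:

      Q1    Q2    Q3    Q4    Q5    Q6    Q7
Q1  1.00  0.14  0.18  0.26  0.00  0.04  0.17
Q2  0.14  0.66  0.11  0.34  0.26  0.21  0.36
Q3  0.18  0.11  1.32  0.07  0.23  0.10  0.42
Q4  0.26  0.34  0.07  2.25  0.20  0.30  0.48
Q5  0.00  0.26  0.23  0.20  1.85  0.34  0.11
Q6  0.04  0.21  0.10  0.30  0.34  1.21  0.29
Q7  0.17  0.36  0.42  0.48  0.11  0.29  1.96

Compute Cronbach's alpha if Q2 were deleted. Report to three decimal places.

Remaining items: Q1, Q3, Q4, Q5, Q6, Q7 (k = 6).
Σσ²ᵢ = 1.00 + 1.32 + 2.25 + 1.85 + 1.21 + 1.96 = 9.59
Var(T) = 9.59 + 2 × 3.19 = 15.97
α (item deleted) = (6/5)·(1 − 9.59/15.97) = 0.479

α = 0.479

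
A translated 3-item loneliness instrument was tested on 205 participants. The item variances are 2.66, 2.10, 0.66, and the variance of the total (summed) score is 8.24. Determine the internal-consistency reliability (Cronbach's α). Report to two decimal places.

Cronbach's α = 0.51

Σσᵢ² = 2.66 + 2.10 + 0.66 = 5.42
α = (k/(k−1))·(1 − Σσᵢ²/σ²_total) = (3/2)·(1 − 5.42/8.24) = 0.51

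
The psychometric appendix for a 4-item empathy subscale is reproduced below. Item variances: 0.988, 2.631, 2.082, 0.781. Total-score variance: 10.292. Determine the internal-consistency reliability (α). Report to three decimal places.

α = 0.494

ΣVar(i) = 0.988 + 2.631 + 2.082 + 0.781 = 6.482
α = (k/(k−1))·(1 − ΣVar(i)/σ²_total) = (4/3)·(1 − 6.482/10.292) = 0.494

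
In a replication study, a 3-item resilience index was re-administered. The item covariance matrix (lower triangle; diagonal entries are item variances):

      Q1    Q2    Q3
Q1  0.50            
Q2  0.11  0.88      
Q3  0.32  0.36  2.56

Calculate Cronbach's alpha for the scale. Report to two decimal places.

Σσᵢ² = 0.50 + 0.88 + 2.56 = 3.94
Sum of off-diagonal covariances = 0.79
σ²_T = 3.94 + 2 × 0.79 = 5.52
α = (k/(k−1))·(1 − Σσᵢ²/σ²_T) = (3/2)·(1 − 3.94/5.52) = 0.43

Cronbach's alpha = 0.43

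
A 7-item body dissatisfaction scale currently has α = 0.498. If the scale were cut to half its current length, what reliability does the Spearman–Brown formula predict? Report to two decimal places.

predicted reliability = 0.33

Length factor m = 1/2
α' = m·α / (1 − (1−m)·α)
   = 1/2 × 0.498 / (1 − (1 − 1/2) × 0.498)
   = 0.2490 / 0.7510 = 0.33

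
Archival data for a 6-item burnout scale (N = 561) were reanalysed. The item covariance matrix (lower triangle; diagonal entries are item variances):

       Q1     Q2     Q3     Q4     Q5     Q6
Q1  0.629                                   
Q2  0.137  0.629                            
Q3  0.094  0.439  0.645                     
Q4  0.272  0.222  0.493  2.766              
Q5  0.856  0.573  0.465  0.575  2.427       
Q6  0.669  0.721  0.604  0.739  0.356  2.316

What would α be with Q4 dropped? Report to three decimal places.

Remaining items: Q1, Q2, Q3, Q5, Q6 (k = 5).
Σσᵢ² = 0.629 + 0.629 + 0.645 + 2.427 + 2.316 = 6.646
σ²_total = 6.646 + 2 × 4.914 = 16.474
α (item deleted) = (5/4)·(1 − 6.646/16.474) = 0.746

α = 0.746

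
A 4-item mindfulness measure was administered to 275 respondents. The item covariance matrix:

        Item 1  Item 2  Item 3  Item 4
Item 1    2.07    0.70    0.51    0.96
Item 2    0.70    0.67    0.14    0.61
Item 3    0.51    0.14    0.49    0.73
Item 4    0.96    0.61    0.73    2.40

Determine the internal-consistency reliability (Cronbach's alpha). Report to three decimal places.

α = 0.753

Σσᵢ² = 2.07 + 0.67 + 0.49 + 2.40 = 5.63
Sum of the distinct covariances = 3.65
σ²_total = 5.63 + 2 × 3.65 = 12.93
α = (k/(k−1))·(1 − Σσᵢ²/σ²_total) = (4/3)·(1 − 5.63/12.93) = 0.753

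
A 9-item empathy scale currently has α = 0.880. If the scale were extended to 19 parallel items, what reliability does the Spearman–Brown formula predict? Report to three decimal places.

predicted reliability = 0.939

Length factor m = 19/9 = 2.1111
α' = m·α / (1 + (m−1)·α)
   = 19/9 × 0.880 / (1 + (19/9 − 1) × 0.880)
   = 1.8578 / 1.9778 = 0.939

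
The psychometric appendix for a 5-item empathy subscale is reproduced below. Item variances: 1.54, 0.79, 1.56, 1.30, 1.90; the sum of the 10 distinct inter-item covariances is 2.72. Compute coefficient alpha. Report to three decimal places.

Σσ²ᵢ = 1.54 + 0.79 + 1.56 + 1.30 + 1.90 = 7.09
Sum of distinct covariances = 2.72
σ²_total = Σσ²ᵢ + 2·Σcov = 7.09 + 2 × 2.72 = 12.53
α = (5/4)·(1 − 7.09/12.53) = 0.543

α = 0.543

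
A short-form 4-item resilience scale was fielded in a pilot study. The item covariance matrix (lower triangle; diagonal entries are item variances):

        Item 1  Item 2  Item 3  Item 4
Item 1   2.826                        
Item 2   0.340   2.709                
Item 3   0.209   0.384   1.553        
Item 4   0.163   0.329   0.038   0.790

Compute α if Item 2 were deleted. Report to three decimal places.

α = 0.205

Remaining items: Item 1, Item 3, Item 4 (k = 3).
Σσ²ᵢ = 2.826 + 1.553 + 0.790 = 5.169
σ²_T = 5.169 + 2 × 0.410 = 5.989
α (item deleted) = (3/2)·(1 − 5.169/5.989) = 0.205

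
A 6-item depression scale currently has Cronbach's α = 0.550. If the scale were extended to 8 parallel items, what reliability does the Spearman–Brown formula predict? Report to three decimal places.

Length factor m = 8/6 = 1.3333
α' = m·α / (1 + (m−1)·α)
   = 8/6 × 0.550 / (1 + (8/6 − 1) × 0.550)
   = 0.7333 / 1.1833 = 0.620

predicted reliability = 0.620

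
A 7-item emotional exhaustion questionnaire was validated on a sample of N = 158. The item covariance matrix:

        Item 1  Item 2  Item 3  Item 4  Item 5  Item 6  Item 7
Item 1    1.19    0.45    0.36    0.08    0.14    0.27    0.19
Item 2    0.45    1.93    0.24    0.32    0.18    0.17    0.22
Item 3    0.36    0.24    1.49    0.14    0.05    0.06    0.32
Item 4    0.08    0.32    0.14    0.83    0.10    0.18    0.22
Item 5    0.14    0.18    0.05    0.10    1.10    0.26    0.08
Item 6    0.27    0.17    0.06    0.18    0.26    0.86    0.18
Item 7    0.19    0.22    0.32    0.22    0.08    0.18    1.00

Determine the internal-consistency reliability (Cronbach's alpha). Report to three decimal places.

Cronbach's alpha = 0.584

Σσᵢ² = 1.19 + 1.93 + 1.49 + 0.83 + 1.10 + 0.86 + 1.00 = 8.40
Sum of the distinct covariances = 4.21
total variance = 8.40 + 2 × 4.21 = 16.82
α = (k/(k−1))·(1 − Σσᵢ²/total variance) = (7/6)·(1 − 8.40/16.82) = 0.584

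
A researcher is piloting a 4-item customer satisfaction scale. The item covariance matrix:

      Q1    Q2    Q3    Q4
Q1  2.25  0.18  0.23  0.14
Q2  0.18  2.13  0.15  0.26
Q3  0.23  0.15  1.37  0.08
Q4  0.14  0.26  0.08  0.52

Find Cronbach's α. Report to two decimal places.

sum of item variances = 2.25 + 2.13 + 1.37 + 0.52 = 6.27
Σ_{i<j} σ_ij = 1.04
σ²_total = 6.27 + 2 × 1.04 = 8.35
α = (k/(k−1))·(1 − sum of item variances/σ²_total) = (4/3)·(1 − 6.27/8.35) = 0.33

α = 0.33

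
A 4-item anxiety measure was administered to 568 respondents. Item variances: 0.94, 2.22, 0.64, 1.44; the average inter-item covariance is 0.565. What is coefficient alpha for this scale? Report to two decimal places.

Σσᵢ² = 0.94 + 2.22 + 0.64 + 1.44 = 5.24
Sum of the 6 distinct covariances = 6 × 0.565 = 3.390
σ²_T = Σσᵢ² + 2·Σcov = 5.24 + 2 × 3.390 = 12.020
α = (4/3)·(1 − 5.24/12.020) = 0.75

α = 0.75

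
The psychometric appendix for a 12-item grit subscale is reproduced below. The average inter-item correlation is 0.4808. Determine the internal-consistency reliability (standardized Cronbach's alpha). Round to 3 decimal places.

α = 0.917

Standardized α = k·r̄ / (1 + (k−1)·r̄) = 12 × 0.4808 / (1 + 11 × 0.4808)
  = 5.7696 / 6.2888 = 0.917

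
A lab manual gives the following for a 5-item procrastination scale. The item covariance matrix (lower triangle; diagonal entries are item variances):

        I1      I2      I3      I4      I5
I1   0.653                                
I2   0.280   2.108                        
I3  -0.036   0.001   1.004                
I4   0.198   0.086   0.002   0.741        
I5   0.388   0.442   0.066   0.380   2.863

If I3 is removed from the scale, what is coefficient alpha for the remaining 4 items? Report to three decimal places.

α = 0.477

Remaining items: I1, I2, I4, I5 (k = 4).
Σσᵢ² = 0.653 + 2.108 + 0.741 + 2.863 = 6.365
total variance = 6.365 + 2 × 1.774 = 9.913
α (item deleted) = (4/3)·(1 − 6.365/9.913) = 0.477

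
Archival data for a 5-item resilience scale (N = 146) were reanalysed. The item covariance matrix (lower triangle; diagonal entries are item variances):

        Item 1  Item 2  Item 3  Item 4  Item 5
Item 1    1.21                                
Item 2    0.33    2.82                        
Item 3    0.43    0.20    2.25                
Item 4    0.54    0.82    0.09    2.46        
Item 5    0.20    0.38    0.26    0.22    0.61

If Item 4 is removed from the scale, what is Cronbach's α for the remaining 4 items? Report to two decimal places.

Cronbach's α = 0.46

Remaining items: Item 1, Item 2, Item 3, Item 5 (k = 4).
Σσ²ᵢ = 1.21 + 2.82 + 2.25 + 0.61 = 6.89
Var(T) = 6.89 + 2 × 1.80 = 10.49
α (item deleted) = (4/3)·(1 − 6.89/10.49) = 0.46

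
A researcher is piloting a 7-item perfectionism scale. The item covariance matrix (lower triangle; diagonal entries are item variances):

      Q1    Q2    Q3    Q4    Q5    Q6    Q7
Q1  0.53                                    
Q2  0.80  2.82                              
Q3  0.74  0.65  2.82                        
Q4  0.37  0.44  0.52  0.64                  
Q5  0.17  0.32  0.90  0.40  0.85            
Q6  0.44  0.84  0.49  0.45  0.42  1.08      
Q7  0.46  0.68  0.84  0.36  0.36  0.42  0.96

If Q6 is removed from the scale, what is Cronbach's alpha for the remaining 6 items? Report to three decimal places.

α = 0.780

Remaining items: Q1, Q2, Q3, Q4, Q5, Q7 (k = 6).
sum of item variances = 0.53 + 2.82 + 2.82 + 0.64 + 0.85 + 0.96 = 8.62
σ²_total = 8.62 + 2 × 8.01 = 24.64
α (item deleted) = (6/5)·(1 − 8.62/24.64) = 0.780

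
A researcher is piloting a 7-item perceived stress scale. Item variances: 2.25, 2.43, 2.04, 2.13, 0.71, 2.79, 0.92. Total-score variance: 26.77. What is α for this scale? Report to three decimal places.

ΣVar(i) = 2.25 + 2.43 + 2.04 + 2.13 + 0.71 + 2.79 + 0.92 = 13.27
α = (k/(k−1))·(1 − ΣVar(i)/σ²_T) = (7/6)·(1 − 13.27/26.77) = 0.588

α = 0.588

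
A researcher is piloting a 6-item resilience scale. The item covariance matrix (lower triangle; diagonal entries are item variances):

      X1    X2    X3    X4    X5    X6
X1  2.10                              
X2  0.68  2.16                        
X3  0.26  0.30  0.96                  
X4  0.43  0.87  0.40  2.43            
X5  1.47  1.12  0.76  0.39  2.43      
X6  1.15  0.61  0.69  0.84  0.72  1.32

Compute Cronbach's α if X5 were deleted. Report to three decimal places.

Cronbach's α = 0.727

Remaining items: X1, X2, X3, X4, X6 (k = 5).
sum of item variances = 2.10 + 2.16 + 0.96 + 2.43 + 1.32 = 8.97
σ²_T = 8.97 + 2 × 6.23 = 21.43
α (item deleted) = (5/4)·(1 − 8.97/21.43) = 0.727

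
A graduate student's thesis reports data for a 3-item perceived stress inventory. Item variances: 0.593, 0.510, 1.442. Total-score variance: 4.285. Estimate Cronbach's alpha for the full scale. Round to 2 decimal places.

Cronbach's alpha = 0.61

sum of item variances = 0.593 + 0.510 + 1.442 = 2.545
α = (k/(k−1))·(1 − sum of item variances/σ²_total) = (3/2)·(1 − 2.545/4.285) = 0.61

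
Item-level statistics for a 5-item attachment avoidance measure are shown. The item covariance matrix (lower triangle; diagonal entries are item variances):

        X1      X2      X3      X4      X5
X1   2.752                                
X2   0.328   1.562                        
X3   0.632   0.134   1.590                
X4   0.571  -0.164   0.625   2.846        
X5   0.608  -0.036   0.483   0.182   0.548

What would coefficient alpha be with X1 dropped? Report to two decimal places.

Remaining items: X2, X3, X4, X5 (k = 4).
Σσ²ᵢ = 1.562 + 1.590 + 2.846 + 0.548 = 6.546
σ²_T = 6.546 + 2 × 1.224 = 8.994
α (item deleted) = (4/3)·(1 − 6.546/8.994) = 0.36

α = 0.36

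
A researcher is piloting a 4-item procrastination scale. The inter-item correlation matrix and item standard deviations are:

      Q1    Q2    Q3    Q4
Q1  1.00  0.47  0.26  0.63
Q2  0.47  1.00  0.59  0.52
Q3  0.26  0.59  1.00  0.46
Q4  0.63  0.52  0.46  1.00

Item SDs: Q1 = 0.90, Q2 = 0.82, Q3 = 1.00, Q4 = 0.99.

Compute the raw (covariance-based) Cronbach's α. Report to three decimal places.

α = 0.788

Σσ²ᵢ = 0.90² + 0.82² + 1.00² + 0.99² = 3.4625
Covariances σ_ij = r_ij · s_i · s_j:
  σ(Q1,Q2) = 0.47 × 0.90 × 0.82 = 0.3469
  σ(Q1,Q3) = 0.26 × 0.90 × 1.00 = 0.2340
  σ(Q1,Q4) = 0.63 × 0.90 × 0.99 = 0.5613
  σ(Q2,Q3) = 0.59 × 0.82 × 1.00 = 0.4838
  σ(Q2,Q4) = 0.52 × 0.82 × 0.99 = 0.4221
  σ(Q3,Q4) = 0.46 × 1.00 × 0.99 = 0.4554
σ²_T = Σσ²ᵢ + 2·Σσ_ij = 3.4625 + 2 × 2.5035 = 8.4695
α = (4/3)·(1 − 3.4625/8.4695) = 0.788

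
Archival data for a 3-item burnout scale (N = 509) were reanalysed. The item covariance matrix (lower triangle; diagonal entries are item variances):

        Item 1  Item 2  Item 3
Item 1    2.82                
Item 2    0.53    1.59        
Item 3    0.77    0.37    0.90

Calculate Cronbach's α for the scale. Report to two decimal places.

sum of item variances = 2.82 + 1.59 + 0.90 = 5.31
Σ_{i<j} σ_ij = 1.67
σ²_total = 5.31 + 2 × 1.67 = 8.65
α = (k/(k−1))·(1 − sum of item variances/σ²_total) = (3/2)·(1 − 5.31/8.65) = 0.58

Cronbach's α = 0.58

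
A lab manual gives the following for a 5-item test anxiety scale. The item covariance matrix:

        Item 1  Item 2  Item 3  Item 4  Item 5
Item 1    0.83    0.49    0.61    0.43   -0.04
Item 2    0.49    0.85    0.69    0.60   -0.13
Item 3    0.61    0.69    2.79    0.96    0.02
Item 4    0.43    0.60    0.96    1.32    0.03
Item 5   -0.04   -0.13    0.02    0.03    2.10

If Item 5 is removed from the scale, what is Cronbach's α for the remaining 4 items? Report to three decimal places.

Remaining items: Item 1, Item 2, Item 3, Item 4 (k = 4).
sum of item variances = 0.83 + 0.85 + 2.79 + 1.32 = 5.79
Var(T) = 5.79 + 2 × 3.78 = 13.35
α (item deleted) = (4/3)·(1 − 5.79/13.35) = 0.755

Cronbach's α = 0.755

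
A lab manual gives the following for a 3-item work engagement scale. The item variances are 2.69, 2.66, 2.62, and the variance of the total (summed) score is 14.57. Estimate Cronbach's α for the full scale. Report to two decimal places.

Σσᵢ² = 2.69 + 2.66 + 2.62 = 7.97
α = (k/(k−1))·(1 − Σσᵢ²/total variance) = (3/2)·(1 − 7.97/14.57) = 0.68

α = 0.68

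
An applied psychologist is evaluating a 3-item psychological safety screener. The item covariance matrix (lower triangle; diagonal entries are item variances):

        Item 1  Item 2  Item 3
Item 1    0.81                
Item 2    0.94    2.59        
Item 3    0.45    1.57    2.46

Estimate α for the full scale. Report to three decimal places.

ΣVar(i) = 0.81 + 2.59 + 2.46 = 5.86
Σ_{i<j} σ_ij = 2.96
Var(T) = 5.86 + 2 × 2.96 = 11.78
α = (k/(k−1))·(1 − ΣVar(i)/Var(T)) = (3/2)·(1 − 5.86/11.78) = 0.754

α = 0.754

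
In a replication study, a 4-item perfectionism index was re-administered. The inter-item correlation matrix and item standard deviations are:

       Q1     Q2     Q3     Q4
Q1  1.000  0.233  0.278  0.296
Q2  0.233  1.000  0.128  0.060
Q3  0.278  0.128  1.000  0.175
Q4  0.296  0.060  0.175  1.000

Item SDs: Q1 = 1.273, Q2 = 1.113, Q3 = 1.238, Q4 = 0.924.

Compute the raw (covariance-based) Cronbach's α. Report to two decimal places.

Σσ²ᵢ = 1.273² + 1.113² + 1.238² + 0.924² = 5.2457
Covariances σ_ij = r_ij · s_i · s_j:
  σ(Q1,Q2) = 0.233 × 1.273 × 1.113 = 0.3301
  σ(Q1,Q3) = 0.278 × 1.273 × 1.238 = 0.4381
  σ(Q1,Q4) = 0.296 × 1.273 × 0.924 = 0.3482
  σ(Q2,Q3) = 0.128 × 1.113 × 1.238 = 0.1764
  σ(Q2,Q4) = 0.060 × 1.113 × 0.924 = 0.0617
  σ(Q3,Q4) = 0.175 × 1.238 × 0.924 = 0.2002
σ²_T = Σσ²ᵢ + 2·Σσ_ij = 5.2457 + 2 × 1.5547 = 8.3551
α = (4/3)·(1 − 5.2457/8.3551) = 0.50

Cronbach's α = 0.50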